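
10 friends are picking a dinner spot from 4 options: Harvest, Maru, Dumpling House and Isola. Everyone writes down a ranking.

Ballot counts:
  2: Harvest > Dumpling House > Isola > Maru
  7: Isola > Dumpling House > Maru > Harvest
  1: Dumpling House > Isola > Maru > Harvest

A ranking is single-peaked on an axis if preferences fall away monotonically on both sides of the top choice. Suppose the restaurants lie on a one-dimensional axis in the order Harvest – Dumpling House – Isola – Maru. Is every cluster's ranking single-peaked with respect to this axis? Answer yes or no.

yes

Axis positions: Harvest=1, Dumpling House=2, Isola=3, Maru=4.
Cluster 1 (peak Harvest at position 1): ranking walks positions 1-2-3-4, expanding outward from the peak — single-peaked.
Cluster 2 (peak Isola at position 3): ranking walks positions 3-2-4-1, expanding outward from the peak — single-peaked.
Cluster 3 (peak Dumpling House at position 2): ranking walks positions 2-3-4-1, expanding outward from the peak — single-peaked.
Every ranking is single-peaked on this axis.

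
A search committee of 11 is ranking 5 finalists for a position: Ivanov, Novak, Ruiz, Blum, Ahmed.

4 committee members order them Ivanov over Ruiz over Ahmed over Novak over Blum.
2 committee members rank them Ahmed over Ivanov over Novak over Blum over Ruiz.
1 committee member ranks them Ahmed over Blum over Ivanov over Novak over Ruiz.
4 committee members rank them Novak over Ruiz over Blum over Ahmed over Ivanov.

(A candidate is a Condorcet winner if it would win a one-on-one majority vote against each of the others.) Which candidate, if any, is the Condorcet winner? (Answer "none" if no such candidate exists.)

none

Head-to-head results (11 committee members):
Ivanov vs Novak: Ivanov preferred on 4+2+1 = 7 ballots; Ivanov wins 7–4.
Ivanov vs Ruiz: Ivanov preferred on 4+2+1 = 7 ballots; Ivanov wins 7–4.
Ivanov vs Blum: 6 to 5, Ivanov.
Ivanov–Ahmed: Ahmed 7–4.
Novak vs Ruiz: Novak, 7–4.
Novak vs Blum: Novak is ranked higher on 4+2+4 = 10 ballots, Blum on 1. Novak wins 10–1.
Novak vs Ahmed: Ahmed wins 7–4.
Ruiz vs Blum: Ruiz is ranked higher on 4+4 = 8 ballots, Blum on 3. Ruiz wins 8–3.
Ruiz–Ahmed: Ruiz 8–3.
Blum–Ahmed: Ahmed 7–4.
Every candidate loses at least once (Ivanov loses to Ahmed; Novak loses to Ivanov; Ruiz loses to Ivanov; Blum loses to Ivanov; Ahmed loses to Ruiz). The majority relation contains the cycle Ivanov beats Ruiz beats Ahmed beats Ivanov, so there is no Condorcet winner.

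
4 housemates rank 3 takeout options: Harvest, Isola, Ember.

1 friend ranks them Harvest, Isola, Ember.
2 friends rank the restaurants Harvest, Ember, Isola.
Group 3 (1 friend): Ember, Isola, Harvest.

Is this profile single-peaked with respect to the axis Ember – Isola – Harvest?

no

Axis positions: Ember=1, Isola=2, Harvest=3.
Group 1 (peak Harvest at position 3): ranking walks positions 3-2-1, expanding outward from the peak — single-peaked.
Group 2: ranking walks positions 3-1-2; Ember is ranked above Isola even though Isola lies between Ember and the peak Harvest on the axis — preferences dip and rise again. Not single-peaked.
Group 3 (peak Ember at position 1): ranking walks positions 1-2-3, expanding outward from the peak — single-peaked.
Group 2 violates single-peakedness, so the profile is not single-peaked on this axis.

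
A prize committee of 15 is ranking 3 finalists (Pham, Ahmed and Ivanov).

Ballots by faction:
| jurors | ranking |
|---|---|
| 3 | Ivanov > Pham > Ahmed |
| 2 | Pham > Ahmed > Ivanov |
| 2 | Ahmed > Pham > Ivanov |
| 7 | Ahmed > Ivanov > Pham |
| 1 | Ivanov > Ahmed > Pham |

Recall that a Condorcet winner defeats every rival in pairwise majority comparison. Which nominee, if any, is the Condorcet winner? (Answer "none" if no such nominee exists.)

Head-to-head results (15 jurors):
Pham–Ahmed: Ahmed 10–5.
Pham vs Ivanov: Ivanov, 11–4.
Ahmed vs Ivanov: Ahmed, 11–4.
Only Ahmed has no losses; Ahmed is the Condorcet winner.

Ahmed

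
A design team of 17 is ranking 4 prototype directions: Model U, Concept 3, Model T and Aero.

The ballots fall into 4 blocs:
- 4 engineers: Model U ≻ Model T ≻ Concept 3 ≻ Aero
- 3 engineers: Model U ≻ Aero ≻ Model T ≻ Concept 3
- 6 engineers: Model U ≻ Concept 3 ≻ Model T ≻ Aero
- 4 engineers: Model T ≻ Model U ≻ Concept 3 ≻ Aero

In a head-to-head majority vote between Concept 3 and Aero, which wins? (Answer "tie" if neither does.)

Ballots ranking Concept 3 above Aero: 4 + 6 + 4 = 14.
Ballots ranking Aero above Concept 3: 17 − 14 = 3.
Concept 3 wins the head-to-head 14–3.

Concept 3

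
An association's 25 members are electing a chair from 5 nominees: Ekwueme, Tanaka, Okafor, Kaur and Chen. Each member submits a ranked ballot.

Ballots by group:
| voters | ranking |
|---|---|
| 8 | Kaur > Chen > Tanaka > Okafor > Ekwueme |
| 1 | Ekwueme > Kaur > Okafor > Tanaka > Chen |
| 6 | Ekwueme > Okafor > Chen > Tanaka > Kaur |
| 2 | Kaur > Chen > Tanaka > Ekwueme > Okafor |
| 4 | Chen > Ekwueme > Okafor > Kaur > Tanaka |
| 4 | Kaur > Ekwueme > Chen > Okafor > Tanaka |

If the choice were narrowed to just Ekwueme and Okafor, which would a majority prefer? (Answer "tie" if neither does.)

Ballots ranking Ekwueme above Okafor: 1 + 6 + 2 + 4 + 4 = 17.
Ballots ranking Okafor above Ekwueme: 25 − 17 = 8.
Ekwueme wins the head-to-head 17–8.

Ekwueme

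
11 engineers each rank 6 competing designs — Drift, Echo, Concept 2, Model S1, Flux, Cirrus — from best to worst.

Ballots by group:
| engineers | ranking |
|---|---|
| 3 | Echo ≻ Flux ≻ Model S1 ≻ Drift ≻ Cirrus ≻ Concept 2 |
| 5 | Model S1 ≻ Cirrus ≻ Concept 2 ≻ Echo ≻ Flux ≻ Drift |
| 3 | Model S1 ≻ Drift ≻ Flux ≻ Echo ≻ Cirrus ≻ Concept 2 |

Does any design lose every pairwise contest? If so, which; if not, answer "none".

Pairwise majorities:
Drift vs Echo: Echo, 8–3.
Drift vs Concept 2: 3+3 = 6 for Drift, 5 for Concept 2 — Drift by 6–5.
Drift vs Model S1: Drift preferred on 0 ballots; Model S1 wins 11–0.
Drift vs Flux: Drift preferred on 3 ballots; Flux wins 8–3.
Drift vs Cirrus: Drift wins 6–5.
Echo–Concept 2: Echo 6–5.
Echo vs Model S1: Echo preferred on 3 ballots; Model S1 wins 8–3.
Echo vs Flux: Echo wins 8–3.
Echo vs Cirrus: Echo, 6–5.
Concept 2 vs Model S1: Concept 2 preferred on 0 ballots; Model S1 wins 11–0.
Concept 2 vs Flux: Concept 2 is ranked higher on 5 ballots, Flux on 6. Flux wins 6–5.
Concept 2 vs Cirrus: 0 for Concept 2, 11 for Cirrus — Cirrus by 11–0.
Model S1–Flux: Model S1 8–3.
Model S1 vs Cirrus: Model S1 preferred on 3+5+3 = 11 ballots; Model S1 wins 11–0.
Flux vs Cirrus: Flux wins 6–5.
Concept 2 is beaten in every head-to-head and is the Condorcet loser.

Concept 2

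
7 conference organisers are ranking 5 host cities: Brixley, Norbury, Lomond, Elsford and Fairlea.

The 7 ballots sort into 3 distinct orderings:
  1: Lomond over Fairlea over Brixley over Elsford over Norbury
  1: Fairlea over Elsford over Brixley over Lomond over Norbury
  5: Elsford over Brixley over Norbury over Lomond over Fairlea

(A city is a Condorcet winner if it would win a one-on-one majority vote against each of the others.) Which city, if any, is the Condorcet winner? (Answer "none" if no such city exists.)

Check each pair by majority over 7 ballots:
Brixley–Norbury: Brixley 7–0.
Brixley vs Lomond: Brixley, 6–1.
Brixley–Elsford: Elsford 6–1.
Brixley vs Fairlea: Brixley, 5–2.
Norbury–Lomond: Norbury 5–2.
Norbury–Elsford: Elsford 7–0.
Norbury–Fairlea: Norbury 5–2.
Lomond–Elsford: Elsford 6–1.
Lomond vs Fairlea: Lomond, 6–1.
Elsford vs Fairlea: Elsford wins 5–2.
Elsford defeats every rival head-to-head and is the Condorcet winner.

Elsford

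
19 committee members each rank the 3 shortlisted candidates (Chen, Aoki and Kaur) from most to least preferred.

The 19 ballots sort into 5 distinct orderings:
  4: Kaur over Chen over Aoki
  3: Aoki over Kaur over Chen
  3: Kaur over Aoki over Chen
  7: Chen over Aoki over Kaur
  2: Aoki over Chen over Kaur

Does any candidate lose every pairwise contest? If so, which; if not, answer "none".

none

Head-to-head results (19 committee members):
Chen–Aoki: Chen 11–8.
Chen–Kaur: Kaur 10–9.
Aoki vs Kaur: Aoki wins 12–7.
Every candidate wins at least one matchup (Chen beats Aoki; Aoki beats Kaur; Kaur beats Chen), so there is no Condorcet loser.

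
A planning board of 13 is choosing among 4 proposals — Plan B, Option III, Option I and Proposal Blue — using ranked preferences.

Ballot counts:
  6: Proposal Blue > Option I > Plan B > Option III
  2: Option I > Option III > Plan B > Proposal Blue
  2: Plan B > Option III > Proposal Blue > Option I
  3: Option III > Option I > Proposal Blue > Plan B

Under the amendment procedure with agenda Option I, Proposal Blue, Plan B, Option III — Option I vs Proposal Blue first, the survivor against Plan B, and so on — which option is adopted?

Round 1: Option I vs Proposal Blue — 5–8, Proposal Blue advances.
Round 2: Proposal Blue vs Plan B — 9–4, Proposal Blue advances.
Round 3: Proposal Blue vs Option III — 6–7, Option III advances.
The agenda winner is Option III.

Option III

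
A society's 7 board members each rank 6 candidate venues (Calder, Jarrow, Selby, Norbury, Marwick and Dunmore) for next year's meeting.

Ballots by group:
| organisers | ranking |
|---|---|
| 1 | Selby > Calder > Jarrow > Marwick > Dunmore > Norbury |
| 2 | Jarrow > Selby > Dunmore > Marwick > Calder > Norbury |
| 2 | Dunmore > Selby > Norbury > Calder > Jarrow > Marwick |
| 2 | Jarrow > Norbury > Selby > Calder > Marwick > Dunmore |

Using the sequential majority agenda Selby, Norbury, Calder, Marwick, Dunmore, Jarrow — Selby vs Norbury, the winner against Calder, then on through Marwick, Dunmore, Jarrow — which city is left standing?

Round 1: Selby vs Norbury — 5–2, Selby advances.
Round 2: Selby vs Calder — 7–0, Selby advances.
Round 3: Selby vs Marwick — 7–0, Selby advances.
Round 4: Selby vs Dunmore — 5–2, Selby advances.
Round 5: Selby vs Jarrow — 3–4, Jarrow advances.
Jarrow survives the agenda.

Jarrow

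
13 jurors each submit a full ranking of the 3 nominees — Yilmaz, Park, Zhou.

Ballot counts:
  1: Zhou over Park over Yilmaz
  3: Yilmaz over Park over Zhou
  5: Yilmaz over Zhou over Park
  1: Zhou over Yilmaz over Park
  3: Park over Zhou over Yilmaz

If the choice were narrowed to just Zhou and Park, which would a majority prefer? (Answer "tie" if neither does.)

Zhou

Ballots ranking Zhou above Park: 1 + 5 + 1 = 7.
Ballots ranking Park above Zhou: 13 − 7 = 6.
Zhou wins the head-to-head 7–6.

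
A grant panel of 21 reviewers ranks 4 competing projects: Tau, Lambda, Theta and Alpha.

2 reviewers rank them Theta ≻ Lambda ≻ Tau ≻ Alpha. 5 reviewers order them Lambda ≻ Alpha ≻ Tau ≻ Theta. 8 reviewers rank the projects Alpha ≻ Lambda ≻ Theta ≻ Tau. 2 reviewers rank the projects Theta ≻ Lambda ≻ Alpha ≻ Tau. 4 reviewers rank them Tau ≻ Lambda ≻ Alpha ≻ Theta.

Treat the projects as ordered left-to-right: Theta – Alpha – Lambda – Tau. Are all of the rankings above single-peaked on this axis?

Axis positions: Theta=1, Alpha=2, Lambda=3, Tau=4.
Type 1: ranking walks positions 1-3-4-2; Lambda is ranked above Alpha even though Alpha lies between Lambda and the peak Theta on the axis — preferences dip and rise again. Not single-peaked.
Type 2 (peak Lambda at position 3): ranking walks positions 3-2-4-1, expanding outward from the peak — single-peaked.
Type 3 (peak Alpha at position 2): ranking walks positions 2-3-1-4, expanding outward from the peak — single-peaked.
Type 4: ranking walks positions 1-3-2-4; Lambda is ranked above Alpha even though Alpha lies between Lambda and the peak Theta on the axis — preferences dip and rise again. Not single-peaked.
Type 5 (peak Tau at position 4): ranking walks positions 4-3-2-1, expanding outward from the peak — single-peaked.
Type 1 violates single-peakedness, so the profile is not single-peaked on this axis.

no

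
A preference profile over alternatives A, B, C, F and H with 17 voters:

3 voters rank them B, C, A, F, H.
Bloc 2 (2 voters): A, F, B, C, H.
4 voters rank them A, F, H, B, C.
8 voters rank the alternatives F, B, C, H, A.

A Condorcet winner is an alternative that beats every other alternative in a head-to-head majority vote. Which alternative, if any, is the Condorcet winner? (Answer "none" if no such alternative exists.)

none

Head-to-head results (17 voters):
A vs B: A preferred on 2+4 = 6 ballots; B wins 11–6.
A–C: C 11–6.
A vs F: A, 9–8.
A vs H: 9 to 8, A.
B–C: B 17–0.
B vs F: B preferred on 3 ballots; F wins 14–3.
B–H: B 13–4.
C vs F: F, 14–3.
C vs H: C wins 13–4.
F vs H: F preferred on 3+2+4+8 = 17 ballots; F wins 17–0.
Every alternative loses at least once (A loses to B; B loses to F; C loses to B; F loses to A; H loses to A). The majority relation contains the cycle A > F > B > A, so there is no Condorcet winner.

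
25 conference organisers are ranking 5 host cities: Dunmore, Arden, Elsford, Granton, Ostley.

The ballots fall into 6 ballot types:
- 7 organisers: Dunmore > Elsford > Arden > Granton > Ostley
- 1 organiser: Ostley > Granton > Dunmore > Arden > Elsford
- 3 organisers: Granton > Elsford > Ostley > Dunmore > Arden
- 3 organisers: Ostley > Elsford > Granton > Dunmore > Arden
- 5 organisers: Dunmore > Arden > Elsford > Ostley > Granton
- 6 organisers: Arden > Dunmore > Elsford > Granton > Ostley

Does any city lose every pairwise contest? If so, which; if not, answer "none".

Ostley

Head-to-head results (25 organisers):
Dunmore–Arden: Dunmore 19–6.
Dunmore vs Elsford: Dunmore preferred on 7+1+5+6 = 19 ballots; Dunmore wins 19–6.
Dunmore vs Granton: Dunmore, 18–7.
Dunmore vs Ostley: Dunmore wins 18–7.
Arden vs Elsford: Arden preferred on 1+5+6 = 12 ballots; Elsford wins 13–12.
Arden vs Granton: Arden is ranked higher on 7+5+6 = 18 ballots, Granton on 7. Arden wins 18–7.
Arden vs Ostley: Arden wins 18–7.
Elsford–Granton: Elsford 21–4.
Elsford vs Ostley: Elsford preferred on 7+3+5+6 = 21 ballots; Elsford wins 21–4.
Granton vs Ostley: 16 to 9, Granton.
Ostley is beaten in every head-to-head and is the Condorcet loser.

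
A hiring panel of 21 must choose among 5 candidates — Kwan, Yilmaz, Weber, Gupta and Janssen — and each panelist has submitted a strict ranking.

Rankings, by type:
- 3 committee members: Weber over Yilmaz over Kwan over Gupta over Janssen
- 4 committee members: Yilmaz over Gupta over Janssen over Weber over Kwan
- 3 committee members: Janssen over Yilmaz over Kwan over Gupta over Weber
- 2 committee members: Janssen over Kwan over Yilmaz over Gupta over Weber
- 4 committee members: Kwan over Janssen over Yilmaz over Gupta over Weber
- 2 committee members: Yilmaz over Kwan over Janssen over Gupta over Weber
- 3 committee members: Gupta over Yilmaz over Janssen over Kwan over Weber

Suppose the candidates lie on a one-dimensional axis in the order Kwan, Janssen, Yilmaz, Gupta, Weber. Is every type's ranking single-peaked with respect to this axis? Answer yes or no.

no

Axis positions: Kwan=1, Janssen=2, Yilmaz=3, Gupta=4, Weber=5.
Type 1: ranking walks positions 5-3-1-4-2; Yilmaz is ranked above Gupta even though Gupta lies between Yilmaz and the peak Weber on the axis — preferences dip and rise again. Not single-peaked.
Type 2 (peak Yilmaz at position 3): ranking walks positions 3-4-2-5-1, expanding outward from the peak — single-peaked.
Type 3 (peak Janssen at position 2): ranking walks positions 2-3-1-4-5, expanding outward from the peak — single-peaked.
Type 4 (peak Janssen at position 2): ranking walks positions 2-1-3-4-5, expanding outward from the peak — single-peaked.
Type 5 (peak Kwan at position 1): ranking walks positions 1-2-3-4-5, expanding outward from the peak — single-peaked.
Type 6: ranking walks positions 3-1-2-4-5; Kwan is ranked above Janssen even though Janssen lies between Kwan and the peak Yilmaz on the axis — preferences dip and rise again. Not single-peaked.
Type 7 (peak Gupta at position 4): ranking walks positions 4-3-2-1-5, expanding outward from the peak — single-peaked.
Type 1 violates single-peakedness, so the profile is not single-peaked on this axis.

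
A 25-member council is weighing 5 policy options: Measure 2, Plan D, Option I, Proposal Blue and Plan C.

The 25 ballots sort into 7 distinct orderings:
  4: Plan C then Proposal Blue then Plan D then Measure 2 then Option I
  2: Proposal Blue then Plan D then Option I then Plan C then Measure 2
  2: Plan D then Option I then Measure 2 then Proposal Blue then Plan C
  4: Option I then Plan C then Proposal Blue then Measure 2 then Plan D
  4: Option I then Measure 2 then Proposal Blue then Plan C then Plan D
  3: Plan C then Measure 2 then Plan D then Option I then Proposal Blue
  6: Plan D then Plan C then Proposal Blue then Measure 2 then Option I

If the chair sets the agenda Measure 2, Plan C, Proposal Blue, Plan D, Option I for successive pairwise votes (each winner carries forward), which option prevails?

Plan C

Round 1: Measure 2 vs Plan C — 6–19, Plan C advances.
Round 2: Plan C vs Proposal Blue — 17–8, Plan C advances.
Round 3: Plan C vs Plan D — 15–10, Plan C advances.
Round 4: Plan C vs Option I — 13–12, Plan C advances.
The agenda winner is Plan C.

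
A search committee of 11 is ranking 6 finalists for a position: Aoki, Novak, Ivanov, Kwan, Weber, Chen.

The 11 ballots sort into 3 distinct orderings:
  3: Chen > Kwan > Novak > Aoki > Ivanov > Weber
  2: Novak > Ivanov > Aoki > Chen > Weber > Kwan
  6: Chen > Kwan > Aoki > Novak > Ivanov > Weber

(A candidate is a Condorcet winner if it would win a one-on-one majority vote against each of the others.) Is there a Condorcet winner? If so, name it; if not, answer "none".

Head-to-head results (11 committee members):
Aoki–Novak: Aoki 6–5.
Aoki vs Ivanov: Aoki preferred on 3+6 = 9 ballots; Aoki wins 9–2.
Aoki vs Kwan: 2 for Aoki, 9 for Kwan — Kwan by 9–2.
Aoki–Weber: Aoki 11–0.
Aoki vs Chen: Chen, 9–2.
Novak vs Ivanov: 11 to 0, Novak.
Novak vs Kwan: Novak preferred on 2 ballots; Kwan wins 9–2.
Novak vs Weber: 11 to 0, Novak.
Novak vs Chen: 2 for Novak, 9 for Chen — Chen by 9–2.
Ivanov vs Kwan: Kwan wins 9–2.
Ivanov vs Weber: Ivanov is ranked higher on 3+2+6 = 11 ballots, Weber on 0. Ivanov wins 11–0.
Ivanov vs Chen: Chen, 9–2.
Kwan vs Weber: Kwan, 9–2.
Kwan vs Chen: 0 to 11, Chen.
Weber vs Chen: Chen wins 11–0.
Chen beats each of Aoki, Novak, Ivanov, Kwan, Weber — Chen is the Condorcet winner.

Chen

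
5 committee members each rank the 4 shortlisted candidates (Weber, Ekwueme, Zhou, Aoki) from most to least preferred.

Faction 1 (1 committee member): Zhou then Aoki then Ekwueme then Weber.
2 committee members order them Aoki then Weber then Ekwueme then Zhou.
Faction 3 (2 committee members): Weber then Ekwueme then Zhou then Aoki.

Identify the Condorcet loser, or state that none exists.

none

Pairwise majorities:
Weber–Ekwueme: Weber 4–1.
Weber vs Zhou: 4 to 1, Weber.
Weber vs Aoki: 2 to 3, Aoki.
Ekwueme vs Zhou: Ekwueme preferred on 2+2 = 4 ballots; Ekwueme wins 4–1.
Ekwueme–Aoki: Aoki 3–2.
Zhou vs Aoki: Zhou, 3–2.
Each candidate has at least one pairwise win (Weber beats Ekwueme; Ekwueme beats Zhou; Zhou beats Aoki; Aoki beats Weber) — no Condorcet loser.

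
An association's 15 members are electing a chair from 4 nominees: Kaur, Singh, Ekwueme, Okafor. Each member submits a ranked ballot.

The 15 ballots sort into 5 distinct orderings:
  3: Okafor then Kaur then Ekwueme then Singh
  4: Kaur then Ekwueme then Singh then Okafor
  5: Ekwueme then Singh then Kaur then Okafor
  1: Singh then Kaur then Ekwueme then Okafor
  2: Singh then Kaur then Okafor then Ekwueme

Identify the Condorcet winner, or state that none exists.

none

Pairwise majorities:
Kaur vs Singh: 3+4 = 7 for Kaur, 8 for Singh — Singh by 8–7.
Kaur vs Ekwueme: Kaur is ranked higher on 3+4+1+2 = 10 ballots, Ekwueme on 5. Kaur wins 10–5.
Kaur vs Okafor: 12 to 3, Kaur.
Singh vs Ekwueme: Singh is ranked higher on 1+2 = 3 ballots, Ekwueme on 12. Ekwueme wins 12–3.
Singh vs Okafor: Singh preferred on 4+5+1+2 = 12 ballots; Singh wins 12–3.
Ekwueme vs Okafor: 10 to 5, Ekwueme.
Every candidate loses at least once (Kaur loses to Singh; Singh loses to Ekwueme; Ekwueme loses to Kaur; Okafor loses to Kaur). The majority relation contains the cycle Kaur → Ekwueme → Singh → Kaur, so there is no Condorcet winner.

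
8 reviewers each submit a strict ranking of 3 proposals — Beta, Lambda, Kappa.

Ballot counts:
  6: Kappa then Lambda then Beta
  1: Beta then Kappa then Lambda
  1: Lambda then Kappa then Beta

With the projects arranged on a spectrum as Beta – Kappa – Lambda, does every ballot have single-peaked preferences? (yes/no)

yes

Axis positions: Beta=1, Kappa=2, Lambda=3.
Bloc 1 (peak Kappa at position 2): ranking walks positions 2-3-1, expanding outward from the peak — single-peaked.
Bloc 2 (peak Beta at position 1): ranking walks positions 1-2-3, expanding outward from the peak — single-peaked.
Bloc 3 (peak Lambda at position 3): ranking walks positions 3-2-1, expanding outward from the peak — single-peaked.
Every ranking is single-peaked on this axis.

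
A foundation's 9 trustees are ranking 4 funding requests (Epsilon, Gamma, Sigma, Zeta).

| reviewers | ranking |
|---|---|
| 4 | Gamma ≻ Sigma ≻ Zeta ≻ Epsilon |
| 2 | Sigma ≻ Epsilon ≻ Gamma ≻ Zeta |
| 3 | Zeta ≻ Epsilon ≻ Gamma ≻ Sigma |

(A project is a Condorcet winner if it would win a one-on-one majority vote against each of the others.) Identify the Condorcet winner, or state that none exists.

none

Check each pair by majority over 9 ballots:
Epsilon vs Gamma: Epsilon, 5–4.
Epsilon vs Sigma: Sigma, 6–3.
Epsilon–Zeta: Zeta 7–2.
Gamma vs Sigma: Gamma, 7–2.
Gamma–Zeta: Gamma 6–3.
Sigma vs Zeta: Sigma wins 6–3.
Each project drops at least one matchup (Epsilon loses to Sigma; Gamma loses to Epsilon; Sigma loses to Gamma; Zeta loses to Gamma); the cycle Epsilon beats Gamma beats Sigma beats Epsilon rules out a Condorcet winner.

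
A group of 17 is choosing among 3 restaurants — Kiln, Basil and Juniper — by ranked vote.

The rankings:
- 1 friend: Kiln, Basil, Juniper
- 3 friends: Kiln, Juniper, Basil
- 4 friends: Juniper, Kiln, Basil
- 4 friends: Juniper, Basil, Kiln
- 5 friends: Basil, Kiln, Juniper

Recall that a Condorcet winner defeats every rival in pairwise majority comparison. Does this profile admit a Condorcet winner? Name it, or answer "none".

none

Head-to-head results (17 friends):
Kiln vs Basil: Basil, 9–8.
Kiln vs Juniper: Kiln wins 9–8.
Basil–Juniper: Juniper 11–6.
Each restaurant drops at least one matchup (Kiln loses to Basil; Basil loses to Juniper; Juniper loses to Kiln); the cycle Kiln > Juniper > Basil > Kiln rules out a Condorcet winner.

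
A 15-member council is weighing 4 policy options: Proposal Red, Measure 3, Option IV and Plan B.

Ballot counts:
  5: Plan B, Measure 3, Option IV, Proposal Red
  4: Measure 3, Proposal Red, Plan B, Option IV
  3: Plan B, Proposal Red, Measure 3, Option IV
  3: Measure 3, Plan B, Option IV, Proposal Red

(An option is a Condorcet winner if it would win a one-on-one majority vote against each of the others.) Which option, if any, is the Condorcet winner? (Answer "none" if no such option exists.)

Pairwise majorities:
Proposal Red vs Measure 3: Proposal Red preferred on 3 ballots; Measure 3 wins 12–3.
Proposal Red vs Option IV: Proposal Red preferred on 4+3 = 7 ballots; Option IV wins 8–7.
Proposal Red vs Plan B: Proposal Red preferred on 4 ballots; Plan B wins 11–4.
Measure 3 vs Option IV: Measure 3 is ranked higher on 5+4+3+3 = 15 ballots, Option IV on 0. Measure 3 wins 15–0.
Measure 3 vs Plan B: 4+3 = 7 for Measure 3, 8 for Plan B — Plan B by 8–7.
Option IV vs Plan B: Option IV is ranked higher on 0 ballots, Plan B on 15. Plan B wins 15–0.
Plan B beats each of Proposal Red, Measure 3, Option IV — Plan B is the Condorcet winner.

Plan B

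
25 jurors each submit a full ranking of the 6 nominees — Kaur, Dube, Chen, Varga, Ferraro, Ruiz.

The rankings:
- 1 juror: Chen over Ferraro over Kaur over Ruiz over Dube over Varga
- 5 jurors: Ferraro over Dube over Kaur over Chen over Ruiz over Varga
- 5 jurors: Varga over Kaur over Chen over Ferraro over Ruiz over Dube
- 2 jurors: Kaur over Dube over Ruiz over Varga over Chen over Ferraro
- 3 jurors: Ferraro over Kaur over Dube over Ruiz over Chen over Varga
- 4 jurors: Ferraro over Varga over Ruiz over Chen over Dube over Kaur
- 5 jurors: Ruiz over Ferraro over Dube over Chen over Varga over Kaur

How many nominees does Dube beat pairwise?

3

Dube against each rival (25 jurors):
Dube vs Kaur: Dube wins 14–11.
Dube vs Chen: 5+2+3+5 = 15 for Dube, 10 for Chen — Dube by 15–10.
Dube vs Varga: 1+5+2+3+5 = 16 for Dube, 9 for Varga — Dube by 16–9.
Dube vs Ferraro: Dube preferred on 2 ballots; Ferraro wins 23–2.
Dube vs Ruiz: Ruiz wins 15–10.
Dube beats Kaur, Chen, Varga; loses to Ferraro, Ruiz — 3 pairwise wins.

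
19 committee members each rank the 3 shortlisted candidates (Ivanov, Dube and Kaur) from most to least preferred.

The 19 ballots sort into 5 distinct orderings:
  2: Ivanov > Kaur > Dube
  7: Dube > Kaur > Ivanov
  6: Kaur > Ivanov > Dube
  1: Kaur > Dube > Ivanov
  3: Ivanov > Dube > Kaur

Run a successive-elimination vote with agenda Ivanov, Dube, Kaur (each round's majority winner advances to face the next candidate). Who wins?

Kaur

Round 1: Ivanov vs Dube — 11–8, Ivanov advances.
Round 2: Ivanov vs Kaur — 5–14, Kaur advances.
Kaur survives the agenda.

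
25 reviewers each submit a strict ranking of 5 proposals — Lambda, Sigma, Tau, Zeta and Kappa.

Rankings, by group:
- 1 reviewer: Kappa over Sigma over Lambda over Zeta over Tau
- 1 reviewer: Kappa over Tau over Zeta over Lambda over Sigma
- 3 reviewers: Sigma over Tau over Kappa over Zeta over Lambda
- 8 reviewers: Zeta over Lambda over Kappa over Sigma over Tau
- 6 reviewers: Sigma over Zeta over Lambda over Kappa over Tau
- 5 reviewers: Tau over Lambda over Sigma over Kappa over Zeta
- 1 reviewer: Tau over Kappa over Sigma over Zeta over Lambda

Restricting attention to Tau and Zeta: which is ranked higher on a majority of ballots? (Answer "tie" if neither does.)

Ballots ranking Tau above Zeta: 1 + 3 + 5 + 1 = 10.
Ballots ranking Zeta above Tau: 25 − 10 = 15.
Zeta wins the head-to-head 15–10.

Zeta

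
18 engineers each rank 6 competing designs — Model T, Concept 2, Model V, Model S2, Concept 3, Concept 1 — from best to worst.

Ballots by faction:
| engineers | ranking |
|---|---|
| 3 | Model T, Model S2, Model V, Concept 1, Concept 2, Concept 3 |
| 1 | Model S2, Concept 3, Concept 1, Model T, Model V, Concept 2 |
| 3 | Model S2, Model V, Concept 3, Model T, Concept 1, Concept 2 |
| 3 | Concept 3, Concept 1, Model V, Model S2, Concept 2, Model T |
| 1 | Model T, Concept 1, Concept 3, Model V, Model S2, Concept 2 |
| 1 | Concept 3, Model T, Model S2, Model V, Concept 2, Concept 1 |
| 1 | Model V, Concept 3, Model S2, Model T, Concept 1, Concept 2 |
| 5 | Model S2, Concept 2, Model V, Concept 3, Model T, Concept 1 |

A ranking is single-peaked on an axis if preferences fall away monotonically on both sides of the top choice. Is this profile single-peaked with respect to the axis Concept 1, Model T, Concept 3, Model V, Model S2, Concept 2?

Axis positions: Concept 1=1, Model T=2, Concept 3=3, Model V=4, Model S2=5, Concept 2=6.
Faction 1: ranking walks positions 2-5-4-1-6-3; Model S2 is ranked above Concept 3 even though Concept 3 lies between Model S2 and the peak Model T on the axis — preferences dip and rise again. Not single-peaked.
Faction 2: ranking walks positions 5-3-1-2-4-6; Concept 3 is ranked above Model V even though Model V lies between Concept 3 and the peak Model S2 on the axis — preferences dip and rise again. Not single-peaked.
Faction 3 (peak Model S2 at position 5): ranking walks positions 5-4-3-2-1-6, expanding outward from the peak — single-peaked.
Faction 4: ranking walks positions 3-1-4-5-6-2; Concept 1 is ranked above Model T even though Model T lies between Concept 1 and the peak Concept 3 on the axis — preferences dip and rise again. Not single-peaked.
Faction 5 (peak Model T at position 2): ranking walks positions 2-1-3-4-5-6, expanding outward from the peak — single-peaked.
Faction 6: ranking walks positions 3-2-5-4-6-1; Model S2 is ranked above Model V even though Model V lies between Model S2 and the peak Concept 3 on the axis — preferences dip and rise again. Not single-peaked.
Faction 7 (peak Model V at position 4): ranking walks positions 4-3-5-2-1-6, expanding outward from the peak — single-peaked.
Faction 8 (peak Model S2 at position 5): ranking walks positions 5-6-4-3-2-1, expanding outward from the peak — single-peaked.
Faction 1 violates single-peakedness, so the profile is not single-peaked on this axis.

no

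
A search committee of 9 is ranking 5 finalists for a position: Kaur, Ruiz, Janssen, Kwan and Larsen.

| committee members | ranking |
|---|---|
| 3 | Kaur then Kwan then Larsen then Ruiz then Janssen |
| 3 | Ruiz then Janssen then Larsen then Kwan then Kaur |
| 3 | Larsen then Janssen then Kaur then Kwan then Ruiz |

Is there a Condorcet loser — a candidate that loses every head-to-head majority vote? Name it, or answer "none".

Head-to-head results (9 committee members):
Kaur vs Ruiz: Kaur, 6–3.
Kaur vs Janssen: 3 to 6, Janssen.
Kaur vs Kwan: Kaur wins 6–3.
Kaur vs Larsen: Kaur is ranked higher on 3 ballots, Larsen on 6. Larsen wins 6–3.
Ruiz vs Janssen: 6 to 3, Ruiz.
Ruiz vs Kwan: 3 for Ruiz, 6 for Kwan — Kwan by 6–3.
Ruiz vs Larsen: Ruiz preferred on 3 ballots; Larsen wins 6–3.
Janssen vs Kwan: Janssen preferred on 3+3 = 6 ballots; Janssen wins 6–3.
Janssen–Larsen: Larsen 6–3.
Kwan–Larsen: Larsen 6–3.
Each candidate has at least one pairwise win (Kaur beats Ruiz; Ruiz beats Janssen; Janssen beats Kaur; Kwan beats Ruiz; Larsen beats Kaur) — no Condorcet loser.

none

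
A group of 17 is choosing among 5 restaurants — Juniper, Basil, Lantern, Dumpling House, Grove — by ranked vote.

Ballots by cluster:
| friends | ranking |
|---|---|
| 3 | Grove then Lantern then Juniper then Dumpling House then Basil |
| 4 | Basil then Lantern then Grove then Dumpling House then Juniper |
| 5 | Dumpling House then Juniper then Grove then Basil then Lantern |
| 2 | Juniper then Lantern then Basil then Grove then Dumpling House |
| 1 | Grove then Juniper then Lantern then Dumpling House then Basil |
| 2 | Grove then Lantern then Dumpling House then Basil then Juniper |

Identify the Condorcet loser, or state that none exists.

Head-to-head results (17 friends):
Juniper vs Basil: Juniper, 11–6.
Juniper vs Lantern: Lantern wins 9–8.
Juniper vs Dumpling House: Juniper is ranked higher on 3+2+1 = 6 ballots, Dumpling House on 11. Dumpling House wins 11–6.
Juniper vs Grove: Juniper preferred on 5+2 = 7 ballots; Grove wins 10–7.
Basil vs Lantern: Basil wins 9–8.
Basil vs Dumpling House: Dumpling House, 11–6.
Basil vs Grove: Grove, 11–6.
Lantern vs Dumpling House: 12 to 5, Lantern.
Lantern vs Grove: Grove, 11–6.
Dumpling House vs Grove: 5 to 12, Grove.
Each restaurant has at least one pairwise win (Juniper beats Basil; Basil beats Lantern; Lantern beats Juniper; Dumpling House beats Juniper; Grove beats Juniper) — no Condorcet loser.

none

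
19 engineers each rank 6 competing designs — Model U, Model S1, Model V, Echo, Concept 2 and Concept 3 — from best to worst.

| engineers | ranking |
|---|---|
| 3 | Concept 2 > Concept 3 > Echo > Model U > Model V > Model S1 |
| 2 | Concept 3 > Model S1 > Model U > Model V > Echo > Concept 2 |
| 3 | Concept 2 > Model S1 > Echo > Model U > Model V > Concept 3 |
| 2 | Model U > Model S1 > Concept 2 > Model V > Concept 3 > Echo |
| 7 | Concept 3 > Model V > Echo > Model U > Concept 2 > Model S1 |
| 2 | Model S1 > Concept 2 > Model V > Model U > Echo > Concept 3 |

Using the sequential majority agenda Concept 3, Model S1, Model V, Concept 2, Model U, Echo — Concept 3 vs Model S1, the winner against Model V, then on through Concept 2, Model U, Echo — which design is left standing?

Round 1: Concept 3 vs Model S1 — 12–7, Concept 3 advances.
Round 2: Concept 3 vs Model V — 12–7, Concept 3 advances.
Round 3: Concept 3 vs Concept 2 — 9–10, Concept 2 advances.
Round 4: Concept 2 vs Model U — 8–11, Model U advances.
Round 5: Model U vs Echo — 6–13, Echo advances.
The agenda winner is Echo.

Echo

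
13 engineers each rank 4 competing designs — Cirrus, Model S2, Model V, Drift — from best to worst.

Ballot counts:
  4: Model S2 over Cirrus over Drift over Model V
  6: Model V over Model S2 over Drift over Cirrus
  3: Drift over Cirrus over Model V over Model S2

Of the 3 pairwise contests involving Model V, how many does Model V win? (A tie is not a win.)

1

Model V against each rival (13 engineers):
Model V vs Cirrus: Cirrus wins 7–6.
Model V vs Model S2: 6+3 = 9 for Model V, 4 for Model S2 — Model V by 9–4.
Model V vs Drift: Model V preferred on 6 ballots; Drift wins 7–6.
Model V beats Model S2; loses to Cirrus, Drift — 1 pairwise win.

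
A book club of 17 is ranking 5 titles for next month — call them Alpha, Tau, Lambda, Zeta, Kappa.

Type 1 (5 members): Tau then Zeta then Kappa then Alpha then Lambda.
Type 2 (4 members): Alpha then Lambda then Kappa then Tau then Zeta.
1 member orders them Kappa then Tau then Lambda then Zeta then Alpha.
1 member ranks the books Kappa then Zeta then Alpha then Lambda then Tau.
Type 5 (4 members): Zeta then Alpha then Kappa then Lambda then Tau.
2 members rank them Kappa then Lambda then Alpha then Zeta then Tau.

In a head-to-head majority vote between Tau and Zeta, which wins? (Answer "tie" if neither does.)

Ballots ranking Tau above Zeta: 5 + 4 + 1 = 10.
Ballots ranking Zeta above Tau: 17 − 10 = 7.
Tau wins the head-to-head 10–7.

Tau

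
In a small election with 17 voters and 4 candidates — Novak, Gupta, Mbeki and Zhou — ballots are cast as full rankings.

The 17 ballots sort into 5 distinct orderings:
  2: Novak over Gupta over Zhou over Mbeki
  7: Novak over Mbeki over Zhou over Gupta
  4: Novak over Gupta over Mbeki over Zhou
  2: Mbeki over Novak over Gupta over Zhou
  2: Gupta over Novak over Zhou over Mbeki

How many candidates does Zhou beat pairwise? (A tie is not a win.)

0

Zhou against each rival (17 voters):
Zhou vs Novak: Zhou is ranked higher on 0 ballots, Novak on 17. Novak wins 17–0.
Zhou–Gupta: Gupta 10–7.
Zhou vs Mbeki: Zhou is ranked higher on 2+2 = 4 ballots, Mbeki on 13. Mbeki wins 13–4.
Zhou beats no one; loses to Novak, Gupta, Mbeki — 0 pairwise wins.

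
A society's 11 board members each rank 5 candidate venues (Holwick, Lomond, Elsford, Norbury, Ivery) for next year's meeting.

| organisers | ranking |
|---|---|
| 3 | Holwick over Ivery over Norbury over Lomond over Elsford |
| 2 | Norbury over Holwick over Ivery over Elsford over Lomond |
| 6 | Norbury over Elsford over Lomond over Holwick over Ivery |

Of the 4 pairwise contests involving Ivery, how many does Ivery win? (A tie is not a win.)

0

Ivery against each rival (11 organisers):
Ivery vs Holwick: Ivery is ranked higher on 0 ballots, Holwick on 11. Holwick wins 11–0.
Ivery vs Lomond: Ivery preferred on 3+2 = 5 ballots; Lomond wins 6–5.
Ivery–Elsford: Elsford 6–5.
Ivery vs Norbury: Norbury, 8–3.
Ivery beats no one; loses to Holwick, Lomond, Elsford, Norbury — 0 pairwise wins.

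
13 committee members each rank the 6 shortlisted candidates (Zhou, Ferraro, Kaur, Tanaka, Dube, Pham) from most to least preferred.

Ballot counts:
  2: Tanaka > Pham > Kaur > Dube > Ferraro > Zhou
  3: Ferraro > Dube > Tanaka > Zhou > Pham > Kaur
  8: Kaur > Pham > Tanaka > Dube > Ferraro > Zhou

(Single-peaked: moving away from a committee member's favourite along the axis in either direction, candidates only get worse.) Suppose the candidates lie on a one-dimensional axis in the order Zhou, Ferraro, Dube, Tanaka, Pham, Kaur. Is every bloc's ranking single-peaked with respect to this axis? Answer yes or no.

Axis positions: Zhou=1, Ferraro=2, Dube=3, Tanaka=4, Pham=5, Kaur=6.
Bloc 1 (peak Tanaka at position 4): ranking walks positions 4-5-6-3-2-1, expanding outward from the peak — single-peaked.
Bloc 2 (peak Ferraro at position 2): ranking walks positions 2-3-4-1-5-6, expanding outward from the peak — single-peaked.
Bloc 3 (peak Kaur at position 6): ranking walks positions 6-5-4-3-2-1, expanding outward from the peak — single-peaked.
Every ranking is single-peaked on this axis.

yes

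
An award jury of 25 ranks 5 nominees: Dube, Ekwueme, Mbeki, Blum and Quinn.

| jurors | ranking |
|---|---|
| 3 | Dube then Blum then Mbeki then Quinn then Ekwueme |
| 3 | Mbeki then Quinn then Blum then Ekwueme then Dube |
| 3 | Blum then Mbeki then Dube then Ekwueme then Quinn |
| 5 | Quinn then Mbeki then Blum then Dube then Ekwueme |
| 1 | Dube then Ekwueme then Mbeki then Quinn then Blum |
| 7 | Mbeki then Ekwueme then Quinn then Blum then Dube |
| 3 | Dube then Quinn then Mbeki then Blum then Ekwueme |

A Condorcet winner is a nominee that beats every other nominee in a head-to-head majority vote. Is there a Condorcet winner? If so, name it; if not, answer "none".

Mbeki

Pairwise majorities:
Dube vs Ekwueme: 3+3+5+1+3 = 15 for Dube, 10 for Ekwueme — Dube by 15–10.
Dube vs Mbeki: Dube is ranked higher on 3+1+3 = 7 ballots, Mbeki on 18. Mbeki wins 18–7.
Dube vs Blum: Dube preferred on 3+1+3 = 7 ballots; Blum wins 18–7.
Dube vs Quinn: 3+3+1+3 = 10 for Dube, 15 for Quinn — Quinn by 15–10.
Ekwueme vs Mbeki: Ekwueme is ranked higher on 1 ballot, Mbeki on 24. Mbeki wins 24–1.
Ekwueme vs Blum: Ekwueme is ranked higher on 1+7 = 8 ballots, Blum on 17. Blum wins 17–8.
Ekwueme vs Quinn: 11 to 14, Quinn.
Mbeki vs Blum: Mbeki is ranked higher on 3+5+1+7+3 = 19 ballots, Blum on 6. Mbeki wins 19–6.
Mbeki vs Quinn: Mbeki is ranked higher on 3+3+3+1+7 = 17 ballots, Quinn on 8. Mbeki wins 17–8.
Blum vs Quinn: Blum is ranked higher on 3+3 = 6 ballots, Quinn on 19. Quinn wins 19–6.
Mbeki defeats every rival head-to-head and is the Condorcet winner.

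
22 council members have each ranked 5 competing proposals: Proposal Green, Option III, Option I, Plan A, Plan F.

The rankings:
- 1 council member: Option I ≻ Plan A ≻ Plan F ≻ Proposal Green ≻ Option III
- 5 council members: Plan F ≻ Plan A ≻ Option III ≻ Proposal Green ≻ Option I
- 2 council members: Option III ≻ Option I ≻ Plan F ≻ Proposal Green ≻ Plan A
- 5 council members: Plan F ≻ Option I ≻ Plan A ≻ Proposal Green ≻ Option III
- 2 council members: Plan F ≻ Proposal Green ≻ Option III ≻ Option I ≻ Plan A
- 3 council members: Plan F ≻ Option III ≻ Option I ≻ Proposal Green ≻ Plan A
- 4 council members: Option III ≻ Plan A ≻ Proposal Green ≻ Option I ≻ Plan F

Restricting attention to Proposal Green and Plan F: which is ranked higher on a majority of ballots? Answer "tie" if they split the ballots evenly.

Plan F

Ballots ranking Proposal Green above Plan F: 4.
Ballots ranking Plan F above Proposal Green: 22 − 4 = 18.
Plan F wins the head-to-head 18–4.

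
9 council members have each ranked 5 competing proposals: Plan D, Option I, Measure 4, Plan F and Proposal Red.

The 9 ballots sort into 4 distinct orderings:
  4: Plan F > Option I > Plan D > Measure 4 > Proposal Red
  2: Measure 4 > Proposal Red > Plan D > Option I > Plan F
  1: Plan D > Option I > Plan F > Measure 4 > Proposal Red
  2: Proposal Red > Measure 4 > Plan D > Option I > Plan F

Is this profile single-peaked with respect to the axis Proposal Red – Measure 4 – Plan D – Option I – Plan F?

yes

Axis positions: Proposal Red=1, Measure 4=2, Plan D=3, Option I=4, Plan F=5.
Ballot type 1 (peak Plan F at position 5): ranking walks positions 5-4-3-2-1, expanding outward from the peak — single-peaked.
Ballot type 2 (peak Measure 4 at position 2): ranking walks positions 2-1-3-4-5, expanding outward from the peak — single-peaked.
Ballot type 3 (peak Plan D at position 3): ranking walks positions 3-4-5-2-1, expanding outward from the peak — single-peaked.
Ballot type 4 (peak Proposal Red at position 1): ranking walks positions 1-2-3-4-5, expanding outward from the peak — single-peaked.
Every ranking is single-peaked on this axis.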